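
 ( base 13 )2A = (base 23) 1D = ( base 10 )36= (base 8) 44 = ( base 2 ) 100100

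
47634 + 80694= 128328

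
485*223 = 108155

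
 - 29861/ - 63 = 473 + 62/63 = 473.98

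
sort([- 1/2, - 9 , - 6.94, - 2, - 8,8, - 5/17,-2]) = [ - 9, - 8,  -  6.94,  -  2, - 2,-1/2,-5/17,8 ] 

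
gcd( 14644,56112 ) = 28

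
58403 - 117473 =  - 59070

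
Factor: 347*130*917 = 2^1*5^1 * 7^1*13^1 * 131^1*347^1 = 41365870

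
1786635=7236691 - 5450056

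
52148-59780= -7632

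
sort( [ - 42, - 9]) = [ - 42, - 9 ]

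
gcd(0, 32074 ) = 32074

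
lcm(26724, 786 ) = 26724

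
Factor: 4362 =2^1*3^1*727^1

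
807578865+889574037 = 1697152902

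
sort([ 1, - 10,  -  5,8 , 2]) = [ - 10, - 5, 1 , 2, 8] 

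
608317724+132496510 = 740814234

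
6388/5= 6388/5= 1277.60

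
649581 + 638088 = 1287669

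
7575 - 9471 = -1896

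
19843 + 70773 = 90616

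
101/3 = 101/3 = 33.67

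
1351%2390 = 1351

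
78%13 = 0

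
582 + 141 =723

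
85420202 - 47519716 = 37900486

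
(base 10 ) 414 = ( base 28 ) EM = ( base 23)I0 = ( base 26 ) fo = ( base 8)636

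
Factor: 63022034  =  2^1*1487^1*21191^1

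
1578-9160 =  - 7582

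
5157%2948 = 2209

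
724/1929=724/1929 = 0.38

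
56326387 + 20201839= 76528226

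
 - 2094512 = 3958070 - 6052582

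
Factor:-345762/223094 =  - 513/331 = - 3^3*19^1*331^(- 1)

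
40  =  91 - 51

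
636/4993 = 636/4993 = 0.13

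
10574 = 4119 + 6455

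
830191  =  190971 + 639220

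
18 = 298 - 280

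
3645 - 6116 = -2471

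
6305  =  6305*1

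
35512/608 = 58+31/76 = 58.41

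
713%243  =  227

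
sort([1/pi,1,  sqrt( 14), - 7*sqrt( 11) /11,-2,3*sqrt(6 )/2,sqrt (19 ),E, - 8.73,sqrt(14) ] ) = [-8.73, - 7*sqrt (11)/11, - 2, 1/pi, 1,  E, 3*sqrt(6 ) /2,sqrt ( 14 ), sqrt(14) , sqrt( 19) ] 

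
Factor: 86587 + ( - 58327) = 28260 = 2^2*3^2*5^1 * 157^1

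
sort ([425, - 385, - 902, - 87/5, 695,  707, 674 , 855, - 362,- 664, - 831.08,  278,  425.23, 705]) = [ - 902, - 831.08, - 664, - 385, - 362, - 87/5,  278, 425,425.23 , 674,  695, 705,707, 855 ] 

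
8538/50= 4269/25 =170.76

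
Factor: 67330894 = 2^1*103^1*461^1*709^1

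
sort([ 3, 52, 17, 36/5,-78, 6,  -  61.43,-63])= [-78,-63,  -  61.43, 3, 6 , 36/5 , 17, 52]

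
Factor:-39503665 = -5^1*17^1*464749^1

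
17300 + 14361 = 31661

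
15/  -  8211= - 1 + 2732/2737 = -0.00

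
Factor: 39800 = 2^3*5^2*199^1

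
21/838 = 21/838=0.03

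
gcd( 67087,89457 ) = 1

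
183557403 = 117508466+66048937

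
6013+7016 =13029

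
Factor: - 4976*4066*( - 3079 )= 62295608864 = 2^5*19^1*107^1*311^1 * 3079^1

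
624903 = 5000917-4376014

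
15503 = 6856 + 8647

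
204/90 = 2 + 4/15= 2.27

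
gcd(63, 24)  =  3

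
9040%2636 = 1132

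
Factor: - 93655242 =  - 2^1 *3^2*5203069^1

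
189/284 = 189/284  =  0.67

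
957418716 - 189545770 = 767872946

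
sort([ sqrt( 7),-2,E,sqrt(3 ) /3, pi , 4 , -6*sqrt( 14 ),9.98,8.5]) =[-6*sqrt( 14) ,-2,sqrt ( 3)/3, sqrt(7),  E, pi, 4 , 8.5, 9.98] 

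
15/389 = 15/389 = 0.04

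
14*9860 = 138040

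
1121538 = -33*(-33986)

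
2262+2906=5168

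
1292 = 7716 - 6424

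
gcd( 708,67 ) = 1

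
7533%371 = 113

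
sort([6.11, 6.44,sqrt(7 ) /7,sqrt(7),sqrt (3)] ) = [ sqrt(7)/7,sqrt(3), sqrt( 7), 6.11,6.44] 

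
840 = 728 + 112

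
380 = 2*190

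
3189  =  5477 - 2288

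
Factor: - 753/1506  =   - 1/2= - 2^ ( - 1 )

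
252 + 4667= 4919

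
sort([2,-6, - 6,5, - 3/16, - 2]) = [ - 6, - 6, - 2, - 3/16,2, 5]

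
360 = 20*18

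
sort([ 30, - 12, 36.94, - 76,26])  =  [ - 76,-12, 26 , 30, 36.94] 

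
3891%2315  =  1576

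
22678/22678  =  1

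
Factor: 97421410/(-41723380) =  - 2^(  -  1 )*23^( - 1 )*1129^1*8629^1*90703^( - 1) =- 9742141/4172338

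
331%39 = 19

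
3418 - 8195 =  - 4777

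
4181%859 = 745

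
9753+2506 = 12259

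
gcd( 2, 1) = 1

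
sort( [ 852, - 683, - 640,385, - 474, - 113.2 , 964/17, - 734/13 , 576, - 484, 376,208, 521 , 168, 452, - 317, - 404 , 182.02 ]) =[ - 683, - 640, - 484, - 474, - 404, - 317, - 113.2, - 734/13,964/17, 168,182.02, 208, 376,  385, 452, 521,  576, 852 ]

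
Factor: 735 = 3^1 *5^1 * 7^2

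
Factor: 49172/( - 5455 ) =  - 2^2*5^(-1)*19^1*647^1*1091^( - 1 ) 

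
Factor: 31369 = 13^1 * 19^1*127^1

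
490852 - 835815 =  - 344963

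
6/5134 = 3/2567 =0.00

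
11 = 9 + 2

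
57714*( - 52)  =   - 3001128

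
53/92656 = 53/92656 = 0.00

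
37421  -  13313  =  24108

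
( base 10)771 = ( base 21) 1ff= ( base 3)1001120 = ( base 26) 13h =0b1100000011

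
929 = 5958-5029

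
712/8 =89 = 89.00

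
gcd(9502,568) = 2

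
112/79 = 1 + 33/79 = 1.42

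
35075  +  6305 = 41380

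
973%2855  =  973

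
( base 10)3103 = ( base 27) 46P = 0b110000011111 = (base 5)44403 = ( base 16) C1F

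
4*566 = 2264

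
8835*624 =5513040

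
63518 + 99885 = 163403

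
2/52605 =2/52605= 0.00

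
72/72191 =72/72191 = 0.00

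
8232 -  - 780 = 9012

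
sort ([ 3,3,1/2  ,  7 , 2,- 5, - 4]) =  [ - 5, - 4,1/2, 2,  3, 3,7]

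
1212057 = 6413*189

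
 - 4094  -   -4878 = 784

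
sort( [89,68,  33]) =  [33, 68,  89]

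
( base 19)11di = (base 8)16475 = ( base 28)9F9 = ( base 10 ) 7485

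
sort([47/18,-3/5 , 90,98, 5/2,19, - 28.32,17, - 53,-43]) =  [ - 53,-43, - 28.32, - 3/5 , 5/2,47/18, 17,  19, 90,98] 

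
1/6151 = 1/6151 = 0.00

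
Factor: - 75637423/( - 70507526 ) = 2608187/2431294 = 2^( - 1 )*19^1 *137273^1*1215647^(-1)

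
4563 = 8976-4413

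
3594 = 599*6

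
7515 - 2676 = 4839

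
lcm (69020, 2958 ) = 207060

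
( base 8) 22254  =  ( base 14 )35C8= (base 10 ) 9388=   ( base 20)1398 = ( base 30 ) ACS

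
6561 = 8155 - 1594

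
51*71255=3634005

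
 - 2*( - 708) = 1416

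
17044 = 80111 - 63067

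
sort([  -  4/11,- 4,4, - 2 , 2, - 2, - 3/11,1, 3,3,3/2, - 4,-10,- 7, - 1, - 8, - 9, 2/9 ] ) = [ - 10, - 9,-8,-7,- 4, - 4, - 2, - 2, - 1, - 4/11, - 3/11, 2/9, 1,3/2,2, 3, 3, 4 ] 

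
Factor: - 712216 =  - 2^3*127^1 * 701^1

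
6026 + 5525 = 11551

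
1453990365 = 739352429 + 714637936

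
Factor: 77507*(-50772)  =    -  2^2*3^1*179^1*433^1*4231^1 = -3935185404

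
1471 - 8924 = -7453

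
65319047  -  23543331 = 41775716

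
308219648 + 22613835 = 330833483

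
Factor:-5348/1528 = -2^(  -  1)*7^1 = -7/2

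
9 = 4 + 5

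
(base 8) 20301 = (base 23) FJD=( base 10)8385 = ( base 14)30ad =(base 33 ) 7n3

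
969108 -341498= 627610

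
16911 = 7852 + 9059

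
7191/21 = 342 + 3/7 = 342.43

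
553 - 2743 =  - 2190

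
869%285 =14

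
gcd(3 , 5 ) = 1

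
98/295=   98/295  =  0.33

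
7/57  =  7/57  =  0.12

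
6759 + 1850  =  8609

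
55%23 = 9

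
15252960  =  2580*5912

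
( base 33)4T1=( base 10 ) 5314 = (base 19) edd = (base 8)12302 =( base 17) 116a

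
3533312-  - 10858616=14391928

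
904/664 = 1+30/83 = 1.36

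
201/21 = 67/7=9.57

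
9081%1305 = 1251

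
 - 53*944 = - 50032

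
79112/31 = 2552 = 2552.00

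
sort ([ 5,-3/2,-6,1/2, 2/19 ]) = [ - 6, - 3/2 , 2/19, 1/2,5] 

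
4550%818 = 460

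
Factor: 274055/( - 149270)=-929/506 = - 2^(  -  1 )*11^( - 1) * 23^( - 1 )*929^1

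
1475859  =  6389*231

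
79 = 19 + 60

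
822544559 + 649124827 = 1471669386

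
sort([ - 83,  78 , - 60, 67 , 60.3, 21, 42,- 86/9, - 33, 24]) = [ - 83, - 60, - 33 , - 86/9, 21,24, 42, 60.3,67,78] 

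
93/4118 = 93/4118= 0.02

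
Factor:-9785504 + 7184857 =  - 7^1*103^1*3607^1 = - 2600647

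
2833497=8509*333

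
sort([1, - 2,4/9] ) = [- 2,4/9, 1 ] 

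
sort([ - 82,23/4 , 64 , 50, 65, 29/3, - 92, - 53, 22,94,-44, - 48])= [ - 92,-82,  -  53,-48, - 44, 23/4, 29/3,  22, 50,64,65, 94 ]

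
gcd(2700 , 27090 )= 90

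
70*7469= 522830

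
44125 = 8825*5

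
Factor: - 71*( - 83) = 71^1*83^1=5893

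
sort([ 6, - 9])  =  [- 9,6 ] 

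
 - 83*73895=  - 6133285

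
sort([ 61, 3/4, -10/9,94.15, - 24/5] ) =[ - 24/5,  -  10/9,3/4,61,94.15]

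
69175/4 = 69175/4 = 17293.75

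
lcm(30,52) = 780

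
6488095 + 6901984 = 13390079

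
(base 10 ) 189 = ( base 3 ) 21000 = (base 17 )B2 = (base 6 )513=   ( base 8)275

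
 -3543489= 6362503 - 9905992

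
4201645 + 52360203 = 56561848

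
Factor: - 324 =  - 2^2*3^4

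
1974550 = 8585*230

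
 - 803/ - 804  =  803/804 = 1.00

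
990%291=117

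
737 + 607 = 1344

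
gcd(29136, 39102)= 6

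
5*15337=76685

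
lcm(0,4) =0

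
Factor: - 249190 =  - 2^1*5^1*24919^1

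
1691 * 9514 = 16088174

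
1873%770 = 333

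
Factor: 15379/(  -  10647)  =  -3^ ( - 2 )*13^1 = - 13/9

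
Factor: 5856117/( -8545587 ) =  - 1952039/2848529= - 31^1*47^ ( - 1 ) * 60607^( - 1) * 62969^1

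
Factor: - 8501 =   -  8501^1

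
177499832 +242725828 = 420225660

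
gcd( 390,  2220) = 30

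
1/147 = 1/147 = 0.01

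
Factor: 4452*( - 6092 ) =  - 27121584 = - 2^4*3^1*7^1 * 53^1*1523^1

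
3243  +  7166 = 10409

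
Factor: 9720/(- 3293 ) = -2^3*3^5* 5^1 * 37^(  -  1 ) * 89^(-1)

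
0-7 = - 7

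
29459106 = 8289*3554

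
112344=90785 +21559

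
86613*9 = 779517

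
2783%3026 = 2783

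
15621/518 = 15621/518=30.16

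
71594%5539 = 5126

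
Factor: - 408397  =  - 11^1*137^1*271^1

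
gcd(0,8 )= 8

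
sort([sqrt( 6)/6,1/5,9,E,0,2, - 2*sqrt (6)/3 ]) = [-2*sqrt( 6) /3,0,1/5, sqrt( 6)/6, 2,E, 9]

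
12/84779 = 12/84779 = 0.00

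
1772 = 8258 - 6486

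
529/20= 529/20 = 26.45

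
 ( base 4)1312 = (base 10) 118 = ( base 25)4i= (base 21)5D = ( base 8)166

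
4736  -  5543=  - 807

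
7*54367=380569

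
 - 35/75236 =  - 1 +10743/10748 = - 0.00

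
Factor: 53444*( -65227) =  - 2^2*19^1*31^1*431^1 * 3433^1 =- 3485991788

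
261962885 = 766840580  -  504877695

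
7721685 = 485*15921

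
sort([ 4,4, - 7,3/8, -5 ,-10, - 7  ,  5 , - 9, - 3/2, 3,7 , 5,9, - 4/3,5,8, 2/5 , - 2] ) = [ - 10,- 9 ,-7 ,  -  7, - 5 , - 2, - 3/2,  -  4/3, 3/8,2/5 , 3,4,4, 5,  5 , 5, 7, 8,9]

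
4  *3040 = 12160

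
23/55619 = 23/55619 = 0.00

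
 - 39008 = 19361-58369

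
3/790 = 3/790 = 0.00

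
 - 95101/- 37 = 95101/37= 2570.30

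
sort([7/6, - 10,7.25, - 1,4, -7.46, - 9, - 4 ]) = [-10 , - 9 , - 7.46, - 4,-1, 7/6,4, 7.25]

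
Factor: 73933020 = 2^2*3^3*5^1*7^1*19559^1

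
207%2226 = 207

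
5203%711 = 226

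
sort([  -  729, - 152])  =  [ - 729, - 152 ]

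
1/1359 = 1/1359 = 0.00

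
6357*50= 317850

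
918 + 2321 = 3239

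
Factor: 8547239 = 43^1*197^1 * 1009^1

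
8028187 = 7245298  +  782889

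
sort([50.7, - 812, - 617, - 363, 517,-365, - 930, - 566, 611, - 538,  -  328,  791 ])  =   [ - 930, - 812, - 617, - 566, - 538, - 365, - 363,  -  328,50.7, 517, 611, 791 ]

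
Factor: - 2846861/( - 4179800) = 2^( - 3 ) * 5^( - 2)*20899^( - 1)*2846861^1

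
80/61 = 1 + 19/61 = 1.31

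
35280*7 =246960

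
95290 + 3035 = 98325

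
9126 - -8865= 17991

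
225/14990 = 45/2998 = 0.02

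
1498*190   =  284620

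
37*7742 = 286454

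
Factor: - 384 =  - 2^7*3^1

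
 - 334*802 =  - 267868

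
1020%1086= 1020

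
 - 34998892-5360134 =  - 40359026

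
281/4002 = 281/4002 = 0.07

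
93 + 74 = 167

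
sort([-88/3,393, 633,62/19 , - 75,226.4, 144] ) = [  -  75, - 88/3, 62/19,144 , 226.4, 393,633 ] 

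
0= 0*395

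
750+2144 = 2894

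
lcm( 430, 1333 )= 13330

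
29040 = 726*40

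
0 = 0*602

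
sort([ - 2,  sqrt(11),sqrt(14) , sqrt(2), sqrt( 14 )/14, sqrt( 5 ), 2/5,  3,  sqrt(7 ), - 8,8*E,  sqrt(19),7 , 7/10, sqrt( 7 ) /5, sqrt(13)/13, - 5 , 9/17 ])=[ - 8, - 5, - 2,sqrt(14)/14, sqrt(13) /13, 2/5,sqrt( 7)/5, 9/17, 7/10 , sqrt(2),sqrt (5),sqrt( 7), 3, sqrt( 11),sqrt( 14),sqrt(19 ), 7, 8* E]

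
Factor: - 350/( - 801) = 2^1*3^ (  -  2)*5^2* 7^1*89^(-1 ) 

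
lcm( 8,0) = 0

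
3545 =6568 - 3023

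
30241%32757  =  30241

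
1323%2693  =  1323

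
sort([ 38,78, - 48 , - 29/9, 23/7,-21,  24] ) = [  -  48,  -  21, - 29/9, 23/7 , 24,38, 78]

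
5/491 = 5/491 = 0.01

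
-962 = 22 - 984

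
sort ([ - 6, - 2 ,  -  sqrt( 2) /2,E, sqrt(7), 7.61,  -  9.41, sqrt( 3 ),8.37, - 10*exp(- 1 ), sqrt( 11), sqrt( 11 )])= [ - 9.41, - 6, - 10*exp(-1 ), - 2, - sqrt(2 ) /2, sqrt( 3 ),sqrt( 7 ), E,sqrt ( 11 ), sqrt( 11), 7.61, 8.37 ]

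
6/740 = 3/370 = 0.01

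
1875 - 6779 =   -  4904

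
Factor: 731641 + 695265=2^1*13^1*54881^1 = 1426906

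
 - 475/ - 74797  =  475/74797  =  0.01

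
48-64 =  - 16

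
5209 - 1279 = 3930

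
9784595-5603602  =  4180993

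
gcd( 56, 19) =1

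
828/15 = 276/5=55.20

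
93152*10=931520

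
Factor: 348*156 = 54288=2^4*3^2*13^1*29^1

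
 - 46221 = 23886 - 70107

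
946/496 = 1 + 225/248 = 1.91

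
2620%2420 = 200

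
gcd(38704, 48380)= 9676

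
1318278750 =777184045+541094705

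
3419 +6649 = 10068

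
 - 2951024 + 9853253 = 6902229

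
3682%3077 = 605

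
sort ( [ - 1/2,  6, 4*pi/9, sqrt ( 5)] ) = [-1/2,4*pi/9,sqrt( 5 ) , 6]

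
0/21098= 0=0.00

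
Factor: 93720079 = 93720079^1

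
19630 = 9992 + 9638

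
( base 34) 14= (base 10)38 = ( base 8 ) 46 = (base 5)123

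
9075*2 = 18150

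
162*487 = 78894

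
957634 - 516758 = 440876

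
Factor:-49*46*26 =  -58604 = -  2^2 * 7^2 * 13^1* 23^1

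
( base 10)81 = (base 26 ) 33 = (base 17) 4D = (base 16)51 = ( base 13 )63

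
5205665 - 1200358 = 4005307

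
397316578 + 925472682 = 1322789260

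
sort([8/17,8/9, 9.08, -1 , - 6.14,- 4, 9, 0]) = [ - 6.14, - 4,-1, 0, 8/17, 8/9, 9, 9.08 ] 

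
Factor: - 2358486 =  - 2^1*3^2 * 13^1* 10079^1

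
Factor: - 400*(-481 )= 2^4*5^2*13^1*37^1 = 192400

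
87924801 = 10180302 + 77744499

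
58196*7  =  407372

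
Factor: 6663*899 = 3^1*29^1*31^1*2221^1 = 5990037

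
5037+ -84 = 4953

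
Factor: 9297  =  3^2*1033^1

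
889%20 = 9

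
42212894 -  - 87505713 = 129718607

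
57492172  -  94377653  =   -36885481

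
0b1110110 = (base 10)118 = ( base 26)4E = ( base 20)5i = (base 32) 3M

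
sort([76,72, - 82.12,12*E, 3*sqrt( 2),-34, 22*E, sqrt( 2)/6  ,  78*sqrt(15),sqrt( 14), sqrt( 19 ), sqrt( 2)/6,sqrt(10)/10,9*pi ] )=[ - 82.12, - 34,sqrt( 2 )/6, sqrt( 2)/6, sqrt( 10)/10,sqrt( 14 ),  3*sqrt( 2), sqrt(19),9*pi, 12*E, 22*E, 72, 76,78*sqrt( 15 )] 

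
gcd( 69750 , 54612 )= 18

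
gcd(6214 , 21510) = 478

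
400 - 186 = 214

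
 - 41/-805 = 41/805 =0.05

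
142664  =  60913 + 81751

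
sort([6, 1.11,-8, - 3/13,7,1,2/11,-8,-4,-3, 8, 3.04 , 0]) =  [ - 8, - 8,- 4, - 3, - 3/13, 0, 2/11, 1 , 1.11, 3.04,6, 7, 8]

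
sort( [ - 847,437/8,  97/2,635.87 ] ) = [ - 847, 97/2, 437/8, 635.87] 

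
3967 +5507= 9474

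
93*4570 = 425010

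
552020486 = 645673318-93652832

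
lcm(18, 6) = 18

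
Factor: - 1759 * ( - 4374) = 2^1*3^7*1759^1 =7693866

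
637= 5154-4517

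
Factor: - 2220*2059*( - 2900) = 2^4*3^1*5^3 * 29^2*37^1*71^1 = 13255842000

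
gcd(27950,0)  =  27950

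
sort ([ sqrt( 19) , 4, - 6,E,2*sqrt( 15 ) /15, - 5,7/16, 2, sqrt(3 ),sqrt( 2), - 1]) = [-6,-5, - 1,7/16,  2*sqrt(15)/15,sqrt( 2), sqrt( 3), 2,E, 4,sqrt( 19) ] 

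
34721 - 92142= - 57421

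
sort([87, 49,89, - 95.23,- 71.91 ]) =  [  -  95.23, - 71.91,49, 87, 89 ] 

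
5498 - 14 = 5484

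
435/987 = 145/329 = 0.44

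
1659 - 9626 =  -7967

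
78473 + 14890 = 93363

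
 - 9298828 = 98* ( - 94886)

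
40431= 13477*3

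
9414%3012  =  378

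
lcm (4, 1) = 4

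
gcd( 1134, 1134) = 1134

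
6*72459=434754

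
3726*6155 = 22933530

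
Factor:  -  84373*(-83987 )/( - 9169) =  - 53^ ( -1 ) * 139^1*173^( - 1)*607^1*83987^1 =-7086235151/9169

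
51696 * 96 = 4962816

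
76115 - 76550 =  - 435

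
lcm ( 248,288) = 8928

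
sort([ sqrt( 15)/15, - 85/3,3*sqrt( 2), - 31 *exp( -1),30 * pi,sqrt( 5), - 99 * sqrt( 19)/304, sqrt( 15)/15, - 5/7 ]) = [ - 85/3, - 31 * exp( - 1) , - 99 * sqrt( 19 )/304, - 5/7 , sqrt( 15 )/15,sqrt (15)/15,sqrt (5) , 3*sqrt( 2),30 * pi]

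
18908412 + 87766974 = 106675386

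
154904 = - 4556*( - 34 )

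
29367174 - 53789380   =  -24422206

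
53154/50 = 1063 + 2/25=1063.08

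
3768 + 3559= 7327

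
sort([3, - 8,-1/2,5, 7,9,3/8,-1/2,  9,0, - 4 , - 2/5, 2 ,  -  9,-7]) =[-9, - 8 ,- 7, - 4, -1/2,-1/2 , - 2/5,0,  3/8 , 2 , 3, 5,  7 , 9 , 9 ] 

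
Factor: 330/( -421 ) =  - 2^1*3^1*5^1*11^1*421^(-1 ) 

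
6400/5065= 1+267/1013 = 1.26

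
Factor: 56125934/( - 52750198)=-23^1*31^1*4441^( - 1 )*5939^(-1)*39359^1 = - 28062967/26375099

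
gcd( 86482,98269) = 1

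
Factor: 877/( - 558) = -2^( - 1 )*3^( - 2)* 31^( -1)*877^1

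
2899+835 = 3734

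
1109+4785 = 5894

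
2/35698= 1/17849 = 0.00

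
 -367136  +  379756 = 12620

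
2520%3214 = 2520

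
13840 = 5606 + 8234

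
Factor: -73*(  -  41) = 2993 = 41^1*73^1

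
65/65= 1 = 1.00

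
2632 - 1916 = 716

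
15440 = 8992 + 6448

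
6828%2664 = 1500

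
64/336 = 4/21 = 0.19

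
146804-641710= - 494906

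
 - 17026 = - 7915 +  - 9111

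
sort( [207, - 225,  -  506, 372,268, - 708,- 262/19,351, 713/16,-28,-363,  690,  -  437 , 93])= [ - 708, - 506 ,-437,-363, - 225 ,-28, - 262/19, 713/16,  93,  207, 268, 351,372 , 690 ] 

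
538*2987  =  1607006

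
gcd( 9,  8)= 1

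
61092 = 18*3394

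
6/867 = 2/289 = 0.01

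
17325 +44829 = 62154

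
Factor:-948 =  - 2^2*3^1*79^1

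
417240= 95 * 4392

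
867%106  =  19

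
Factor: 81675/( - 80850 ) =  - 99/98 = - 2^ ( - 1)*3^2*7^( - 2)*11^1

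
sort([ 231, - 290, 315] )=[ - 290, 231, 315 ] 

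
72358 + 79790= 152148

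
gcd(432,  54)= 54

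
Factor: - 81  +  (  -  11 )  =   - 92 = - 2^2 * 23^1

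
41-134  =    -  93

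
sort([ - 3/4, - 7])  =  [ - 7, - 3/4 ]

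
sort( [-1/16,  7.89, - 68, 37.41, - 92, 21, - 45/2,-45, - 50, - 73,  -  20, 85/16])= [ - 92, - 73, - 68, - 50 , - 45, - 45/2,-20, - 1/16,85/16, 7.89, 21, 37.41]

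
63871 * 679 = 43368409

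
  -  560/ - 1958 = 280/979 = 0.29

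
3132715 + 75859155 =78991870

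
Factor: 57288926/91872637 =2^1*991^ ( - 1 )*2833^1*10111^1  *92707^( - 1 )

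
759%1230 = 759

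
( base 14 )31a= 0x264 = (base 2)1001100100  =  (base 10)612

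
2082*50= 104100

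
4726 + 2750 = 7476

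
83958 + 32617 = 116575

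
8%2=0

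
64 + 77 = 141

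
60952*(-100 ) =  - 6095200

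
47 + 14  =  61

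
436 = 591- 155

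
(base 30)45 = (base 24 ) 55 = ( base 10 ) 125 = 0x7D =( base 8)175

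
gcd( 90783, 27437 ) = 1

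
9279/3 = 3093  =  3093.00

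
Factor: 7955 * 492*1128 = 4414834080=   2^5*3^2*5^1*37^1*41^1*43^1*47^1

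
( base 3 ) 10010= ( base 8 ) 124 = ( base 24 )3C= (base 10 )84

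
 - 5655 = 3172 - 8827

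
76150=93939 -17789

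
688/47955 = 688/47955 = 0.01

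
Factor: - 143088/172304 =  - 813/979=- 3^1 * 11^ ( - 1)*89^( - 1)*271^1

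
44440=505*88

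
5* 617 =3085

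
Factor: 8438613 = 3^1*17^1*165463^1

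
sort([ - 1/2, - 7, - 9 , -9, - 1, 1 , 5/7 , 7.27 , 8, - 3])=[ - 9 , - 9, - 7,-3, - 1, - 1/2,5/7, 1,7.27, 8]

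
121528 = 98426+23102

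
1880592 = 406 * 4632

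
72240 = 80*903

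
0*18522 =0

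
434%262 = 172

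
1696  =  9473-7777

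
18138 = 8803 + 9335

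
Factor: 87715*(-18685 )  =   - 1638954775 = -5^2*37^1*53^1*101^1 * 331^1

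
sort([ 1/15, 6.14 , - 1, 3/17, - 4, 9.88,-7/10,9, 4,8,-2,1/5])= [ - 4,  -  2, - 1 ,-7/10 , 1/15,3/17,1/5, 4, 6.14,8,9,9.88 ]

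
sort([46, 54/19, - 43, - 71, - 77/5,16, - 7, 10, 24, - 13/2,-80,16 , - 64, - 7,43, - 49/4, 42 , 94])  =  [ -80, - 71, - 64, - 43,  -  77/5,  -  49/4, - 7,  -  7, - 13/2, 54/19, 10 , 16, 16, 24, 42,  43 , 46,94]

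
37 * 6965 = 257705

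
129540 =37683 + 91857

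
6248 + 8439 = 14687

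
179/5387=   179/5387 = 0.03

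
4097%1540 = 1017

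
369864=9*41096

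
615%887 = 615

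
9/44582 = 9/44582 = 0.00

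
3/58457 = 3/58457 = 0.00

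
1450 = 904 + 546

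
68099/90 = 756 +59/90= 756.66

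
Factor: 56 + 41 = 97^1 = 97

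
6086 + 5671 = 11757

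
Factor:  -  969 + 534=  - 435 = - 3^1*5^1*29^1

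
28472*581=16542232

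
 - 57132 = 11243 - 68375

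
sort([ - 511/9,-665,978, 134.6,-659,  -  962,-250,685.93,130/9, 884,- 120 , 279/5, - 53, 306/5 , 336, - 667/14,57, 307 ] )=[  -  962, - 665,- 659,  -  250, - 120,  -  511/9  , - 53, - 667/14, 130/9, 279/5,57 , 306/5, 134.6,307, 336, 685.93,884, 978 ] 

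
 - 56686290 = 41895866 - 98582156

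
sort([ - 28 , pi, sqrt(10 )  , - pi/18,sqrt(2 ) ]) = [ - 28, - pi/18,sqrt( 2 ), pi,sqrt( 10)] 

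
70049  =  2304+67745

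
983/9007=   983/9007= 0.11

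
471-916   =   - 445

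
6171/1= 6171 = 6171.00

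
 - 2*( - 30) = 60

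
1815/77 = 165/7 = 23.57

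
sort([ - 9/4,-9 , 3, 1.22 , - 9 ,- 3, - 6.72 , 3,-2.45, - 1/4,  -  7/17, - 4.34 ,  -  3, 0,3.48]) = [- 9,  -  9 ,  -  6.72,- 4.34, - 3,-3, - 2.45, - 9/4,-7/17, - 1/4,0,1.22, 3 , 3, 3.48 ] 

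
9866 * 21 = 207186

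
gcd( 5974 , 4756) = 58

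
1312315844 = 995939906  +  316375938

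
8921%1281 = 1235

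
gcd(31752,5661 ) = 9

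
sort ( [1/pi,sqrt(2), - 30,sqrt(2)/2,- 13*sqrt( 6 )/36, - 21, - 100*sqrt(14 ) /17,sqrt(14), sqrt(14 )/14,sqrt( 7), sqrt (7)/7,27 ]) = [ - 30, - 100*sqrt( 14) /17, - 21, - 13*sqrt(6) /36, sqrt( 14) /14,1/pi,sqrt( 7)/7,sqrt( 2 )/2,sqrt( 2 ),sqrt(7),  sqrt (14), 27 ]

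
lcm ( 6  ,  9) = 18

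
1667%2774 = 1667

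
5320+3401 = 8721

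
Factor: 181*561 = 3^1*11^1*17^1*181^1 = 101541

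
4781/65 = 73+36/65 = 73.55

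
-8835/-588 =2945/196 = 15.03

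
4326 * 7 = 30282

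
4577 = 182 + 4395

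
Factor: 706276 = 2^2*317^1*557^1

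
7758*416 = 3227328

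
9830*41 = 403030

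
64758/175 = 370 + 8/175 = 370.05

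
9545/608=9545/608  =  15.70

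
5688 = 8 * 711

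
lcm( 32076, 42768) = 128304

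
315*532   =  167580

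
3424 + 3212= 6636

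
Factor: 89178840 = 2^3*3^3 * 5^1*71^1*1163^1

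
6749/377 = 17 + 340/377  =  17.90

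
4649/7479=4649/7479 = 0.62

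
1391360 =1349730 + 41630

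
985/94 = 985/94 = 10.48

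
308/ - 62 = - 154/31 =- 4.97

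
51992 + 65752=117744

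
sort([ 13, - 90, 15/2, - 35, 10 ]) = [ - 90,  -  35 , 15/2, 10 , 13] 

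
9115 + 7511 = 16626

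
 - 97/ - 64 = 1 + 33/64 = 1.52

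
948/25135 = 948/25135=0.04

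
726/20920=363/10460 = 0.03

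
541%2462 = 541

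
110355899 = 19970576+90385323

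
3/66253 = 3/66253  =  0.00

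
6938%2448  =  2042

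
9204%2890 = 534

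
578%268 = 42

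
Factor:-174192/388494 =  - 2^3*3^( - 1)*19^1*113^(  -  1) =- 152/339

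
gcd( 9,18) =9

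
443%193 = 57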